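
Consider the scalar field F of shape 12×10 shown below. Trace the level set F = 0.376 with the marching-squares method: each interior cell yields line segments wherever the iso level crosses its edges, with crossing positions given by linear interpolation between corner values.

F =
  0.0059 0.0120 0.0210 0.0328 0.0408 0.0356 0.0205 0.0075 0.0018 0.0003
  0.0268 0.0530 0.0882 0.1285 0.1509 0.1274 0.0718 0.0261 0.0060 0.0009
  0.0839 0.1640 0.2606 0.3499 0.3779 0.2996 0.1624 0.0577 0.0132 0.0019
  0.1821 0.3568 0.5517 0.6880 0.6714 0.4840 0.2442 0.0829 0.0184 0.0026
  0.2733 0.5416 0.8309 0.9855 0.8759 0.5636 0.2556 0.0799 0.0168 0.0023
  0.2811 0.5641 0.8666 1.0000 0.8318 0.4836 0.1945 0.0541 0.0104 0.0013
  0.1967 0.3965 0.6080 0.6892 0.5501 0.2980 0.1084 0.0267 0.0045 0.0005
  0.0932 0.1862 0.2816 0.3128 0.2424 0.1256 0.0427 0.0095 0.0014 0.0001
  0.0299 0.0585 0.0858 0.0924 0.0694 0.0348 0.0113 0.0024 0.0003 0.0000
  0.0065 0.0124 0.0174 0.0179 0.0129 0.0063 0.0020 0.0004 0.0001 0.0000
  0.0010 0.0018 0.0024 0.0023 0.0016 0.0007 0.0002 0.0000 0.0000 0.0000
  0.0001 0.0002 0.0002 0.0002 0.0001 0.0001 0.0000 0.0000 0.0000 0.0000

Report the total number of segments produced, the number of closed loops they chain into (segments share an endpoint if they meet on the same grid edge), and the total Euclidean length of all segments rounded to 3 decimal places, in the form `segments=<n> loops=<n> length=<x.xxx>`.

cell (1,3): code 0100 → (1.992,4.000)–(2.000,3.932)
cell (1,4): code 1000 → (2.000,4.024)–(1.992,4.000)
cell (2,1): code 0100 → (2.396,2.000)–(3.000,1.099)
cell (2,2): code 1100 → (2.077,3.000)–(2.396,2.000)
cell (2,3): code 1110 → (2.000,3.932)–(2.077,3.000)
cell (2,4): code 1101 → (2.414,5.000)–(2.000,4.024)
cell (2,5): code 1000 → (3.000,5.450)–(2.414,5.000)
cell (3,0): code 0100 → (3.104,1.000)–(4.000,0.383)
cell (3,1): code 1110 → (3.000,1.099)–(3.104,1.000)
cell (3,5): code 1001 → (4.000,5.609)–(3.000,5.450)
cell (4,0): code 0110 → (4.000,0.383)–(5.000,0.335)
cell (4,5): code 1001 → (5.000,5.372)–(4.000,5.609)
cell (5,0): code 0110 → (5.000,0.335)–(6.000,0.897)
cell (5,4): code 1011 → (6.000,4.691)–(5.580,5.000)
cell (5,5): code 0001 → (5.580,5.000)–(5.000,5.372)
cell (6,0): code 0010 → (6.000,0.897)–(6.097,1.000)
cell (6,1): code 0011 → (6.097,1.000)–(6.711,2.000)
cell (6,2): code 0011 → (6.711,2.000)–(6.832,3.000)
cell (6,3): code 0011 → (6.832,3.000)–(6.566,4.000)
cell (6,4): code 0001 → (6.566,4.000)–(6.000,4.691)
total: 20 segments, chained into 1 closed loop(s), length Σ = 15.842967

segments=20 loops=1 length=15.843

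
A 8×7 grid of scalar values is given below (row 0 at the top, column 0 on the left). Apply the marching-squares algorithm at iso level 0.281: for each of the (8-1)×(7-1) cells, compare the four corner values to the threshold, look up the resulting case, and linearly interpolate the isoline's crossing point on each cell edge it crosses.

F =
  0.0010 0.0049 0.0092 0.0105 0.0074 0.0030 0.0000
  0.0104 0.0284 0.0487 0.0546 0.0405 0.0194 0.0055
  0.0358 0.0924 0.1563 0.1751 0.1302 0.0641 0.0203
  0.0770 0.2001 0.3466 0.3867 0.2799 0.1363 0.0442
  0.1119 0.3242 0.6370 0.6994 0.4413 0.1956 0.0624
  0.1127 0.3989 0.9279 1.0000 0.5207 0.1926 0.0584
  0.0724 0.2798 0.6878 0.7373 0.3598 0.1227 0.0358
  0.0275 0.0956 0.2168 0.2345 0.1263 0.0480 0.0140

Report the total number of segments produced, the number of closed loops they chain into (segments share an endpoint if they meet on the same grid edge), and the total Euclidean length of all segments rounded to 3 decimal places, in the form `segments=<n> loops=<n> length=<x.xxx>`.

segments=16 loops=1 length=13.272

cell (2,1): code 0100 → (2.655,2.000)–(3.000,1.552)
cell (2,2): code 1100 → (2.500,3.000)–(2.655,2.000)
cell (2,3): code 1000 → (3.000,3.990)–(2.500,3.000)
cell (3,0): code 0100 → (3.652,1.000)–(4.000,0.797)
cell (3,1): code 1110 → (3.000,1.552)–(3.652,1.000)
cell (3,3): code 1101 → (3.007,4.000)–(3.000,3.990)
cell (3,4): code 1000 → (4.000,4.652)–(3.007,4.000)
cell (4,0): code 0110 → (4.000,0.797)–(5.000,0.588)
cell (4,4): code 1001 → (5.000,4.731)–(4.000,4.652)
cell (5,0): code 0010 → (5.000,0.588)–(5.990,1.000)
cell (5,1): code 0111 → (5.990,1.000)–(6.000,1.003)
cell (5,4): code 1001 → (6.000,4.332)–(5.000,4.731)
cell (6,1): code 0010 → (6.000,1.003)–(6.864,2.000)
cell (6,2): code 0011 → (6.864,2.000)–(6.908,3.000)
cell (6,3): code 0011 → (6.908,3.000)–(6.337,4.000)
cell (6,4): code 0001 → (6.337,4.000)–(6.000,4.332)
total: 16 segments, chained into 1 closed loop(s), length Σ = 13.272289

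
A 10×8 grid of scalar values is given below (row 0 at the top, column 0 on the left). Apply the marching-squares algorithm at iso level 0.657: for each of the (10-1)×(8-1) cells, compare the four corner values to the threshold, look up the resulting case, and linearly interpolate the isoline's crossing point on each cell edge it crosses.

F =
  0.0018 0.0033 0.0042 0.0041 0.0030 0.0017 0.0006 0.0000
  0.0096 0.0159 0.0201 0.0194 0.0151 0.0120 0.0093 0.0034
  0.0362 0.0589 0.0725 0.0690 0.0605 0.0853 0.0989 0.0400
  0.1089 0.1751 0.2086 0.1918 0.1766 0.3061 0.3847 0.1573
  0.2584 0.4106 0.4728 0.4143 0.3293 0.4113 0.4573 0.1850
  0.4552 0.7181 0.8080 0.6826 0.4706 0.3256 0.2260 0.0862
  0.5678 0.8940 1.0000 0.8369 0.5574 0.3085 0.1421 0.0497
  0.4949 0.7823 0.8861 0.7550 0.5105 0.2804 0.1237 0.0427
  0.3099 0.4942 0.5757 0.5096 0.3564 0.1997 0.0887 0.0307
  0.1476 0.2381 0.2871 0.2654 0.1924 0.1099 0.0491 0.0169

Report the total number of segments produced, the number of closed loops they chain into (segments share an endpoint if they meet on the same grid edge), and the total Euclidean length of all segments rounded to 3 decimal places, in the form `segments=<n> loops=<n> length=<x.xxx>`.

segments=12 loops=1 length=10.149

cell (4,0): code 0100 → (4.801,1.000)–(5.000,0.768)
cell (4,1): code 1100 → (4.550,2.000)–(4.801,1.000)
cell (4,2): code 1100 → (4.905,3.000)–(4.550,2.000)
cell (4,3): code 1000 → (5.000,3.121)–(4.905,3.000)
cell (5,0): code 0110 → (5.000,0.768)–(6.000,0.273)
cell (5,3): code 1001 → (6.000,3.644)–(5.000,3.121)
cell (6,0): code 0110 → (6.000,0.273)–(7.000,0.564)
cell (6,3): code 1001 → (7.000,3.401)–(6.000,3.644)
cell (7,0): code 0010 → (7.000,0.564)–(7.435,1.000)
cell (7,1): code 0011 → (7.435,1.000)–(7.738,2.000)
cell (7,2): code 0011 → (7.738,2.000)–(7.399,3.000)
cell (7,3): code 0001 → (7.399,3.000)–(7.000,3.401)
total: 12 segments, chained into 1 closed loop(s), length Σ = 10.148726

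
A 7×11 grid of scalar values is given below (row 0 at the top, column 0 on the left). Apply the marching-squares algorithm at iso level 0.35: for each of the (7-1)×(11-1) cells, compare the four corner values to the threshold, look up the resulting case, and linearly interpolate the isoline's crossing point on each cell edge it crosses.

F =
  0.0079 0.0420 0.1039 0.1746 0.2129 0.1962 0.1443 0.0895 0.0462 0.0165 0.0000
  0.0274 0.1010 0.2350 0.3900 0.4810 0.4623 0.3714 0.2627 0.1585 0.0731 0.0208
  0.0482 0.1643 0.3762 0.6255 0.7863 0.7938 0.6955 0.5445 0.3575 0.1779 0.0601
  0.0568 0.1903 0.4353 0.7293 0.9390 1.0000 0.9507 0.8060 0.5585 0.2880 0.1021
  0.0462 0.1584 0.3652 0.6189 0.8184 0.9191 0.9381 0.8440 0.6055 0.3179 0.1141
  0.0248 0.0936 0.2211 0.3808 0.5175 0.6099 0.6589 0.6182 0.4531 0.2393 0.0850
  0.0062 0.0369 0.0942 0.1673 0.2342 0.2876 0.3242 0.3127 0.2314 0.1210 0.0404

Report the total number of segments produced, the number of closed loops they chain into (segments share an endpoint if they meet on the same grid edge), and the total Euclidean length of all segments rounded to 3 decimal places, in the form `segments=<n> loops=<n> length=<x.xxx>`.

segments=24 loops=1 length=19.909

cell (0,2): code 0100 → (0.814,3.000)–(1.000,2.742)
cell (0,3): code 1100 → (0.511,4.000)–(0.814,3.000)
cell (0,4): code 1100 → (0.578,5.000)–(0.511,4.000)
cell (0,5): code 1100 → (0.906,6.000)–(0.578,5.000)
cell (0,6): code 1000 → (1.000,6.197)–(0.906,6.000)
cell (1,1): code 0100 → (1.814,2.000)–(2.000,1.876)
cell (1,2): code 1110 → (1.000,2.742)–(1.814,2.000)
cell (1,6): code 1101 → (1.310,7.000)–(1.000,6.197)
cell (1,7): code 1100 → (1.962,8.000)–(1.310,7.000)
cell (1,8): code 1000 → (2.000,8.042)–(1.962,8.000)
cell (2,1): code 0110 → (2.000,1.876)–(3.000,1.652)
cell (2,8): code 1001 → (3.000,8.771)–(2.000,8.042)
cell (3,1): code 0110 → (3.000,1.652)–(4.000,1.926)
cell (3,8): code 1001 → (4.000,8.888)–(3.000,8.771)
cell (4,1): code 0010 → (4.000,1.926)–(4.105,2.000)
cell (4,2): code 0111 → (4.105,2.000)–(5.000,2.807)
cell (4,8): code 1001 → (5.000,8.482)–(4.000,8.888)
cell (5,2): code 0010 → (5.000,2.807)–(5.144,3.000)
cell (5,3): code 0011 → (5.144,3.000)–(5.591,4.000)
cell (5,4): code 0011 → (5.591,4.000)–(5.806,5.000)
cell (5,5): code 0011 → (5.806,5.000)–(5.923,6.000)
cell (5,6): code 0011 → (5.923,6.000)–(5.878,7.000)
cell (5,7): code 0011 → (5.878,7.000)–(5.465,8.000)
cell (5,8): code 0001 → (5.465,8.000)–(5.000,8.482)
total: 24 segments, chained into 1 closed loop(s), length Σ = 19.909210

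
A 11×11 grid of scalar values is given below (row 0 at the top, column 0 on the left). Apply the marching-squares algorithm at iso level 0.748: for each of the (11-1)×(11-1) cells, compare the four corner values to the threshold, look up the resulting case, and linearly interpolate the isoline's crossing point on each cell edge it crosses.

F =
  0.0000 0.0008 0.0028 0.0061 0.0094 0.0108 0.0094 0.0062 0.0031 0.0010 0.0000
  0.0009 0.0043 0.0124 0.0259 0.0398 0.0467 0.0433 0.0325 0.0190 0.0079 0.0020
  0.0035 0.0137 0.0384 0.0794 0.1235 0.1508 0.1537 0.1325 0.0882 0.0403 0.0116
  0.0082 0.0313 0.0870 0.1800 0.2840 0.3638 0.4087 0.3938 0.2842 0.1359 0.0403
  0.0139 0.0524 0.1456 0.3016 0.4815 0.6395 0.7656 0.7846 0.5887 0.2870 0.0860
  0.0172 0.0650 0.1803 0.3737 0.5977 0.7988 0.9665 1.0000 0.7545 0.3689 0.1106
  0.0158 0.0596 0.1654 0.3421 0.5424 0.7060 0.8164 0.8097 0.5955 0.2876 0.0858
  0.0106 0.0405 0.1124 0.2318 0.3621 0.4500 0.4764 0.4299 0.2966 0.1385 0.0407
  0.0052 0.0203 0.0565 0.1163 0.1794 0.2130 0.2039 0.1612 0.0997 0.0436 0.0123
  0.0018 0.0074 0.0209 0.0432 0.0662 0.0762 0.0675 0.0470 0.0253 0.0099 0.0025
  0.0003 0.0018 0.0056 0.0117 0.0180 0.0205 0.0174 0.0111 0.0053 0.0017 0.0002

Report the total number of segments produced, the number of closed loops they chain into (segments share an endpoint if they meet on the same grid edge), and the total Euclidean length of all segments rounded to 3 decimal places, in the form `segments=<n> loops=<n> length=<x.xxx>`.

cell (3,5): code 0100 → (3.951,6.000)–(4.000,5.860)
cell (3,6): code 1100 → (3.906,7.000)–(3.951,6.000)
cell (3,7): code 1000 → (4.000,7.187)–(3.906,7.000)
cell (4,4): code 0100 → (4.681,5.000)–(5.000,4.747)
cell (4,5): code 1110 → (4.000,5.860)–(4.681,5.000)
cell (4,7): code 1101 → (4.961,8.000)–(4.000,7.187)
cell (4,8): code 1000 → (5.000,8.017)–(4.961,8.000)
cell (5,4): code 0010 → (5.000,4.747)–(5.547,5.000)
cell (5,5): code 0111 → (5.547,5.000)–(6.000,5.380)
cell (5,7): code 1011 → (6.000,7.288)–(5.041,8.000)
cell (5,8): code 0001 → (5.041,8.000)–(5.000,8.017)
cell (6,5): code 0010 → (6.000,5.380)–(6.201,6.000)
cell (6,6): code 0011 → (6.201,6.000)–(6.162,7.000)
cell (6,7): code 0001 → (6.162,7.000)–(6.000,7.288)
total: 14 segments, chained into 1 closed loop(s), length Σ = 8.579284

segments=14 loops=1 length=8.579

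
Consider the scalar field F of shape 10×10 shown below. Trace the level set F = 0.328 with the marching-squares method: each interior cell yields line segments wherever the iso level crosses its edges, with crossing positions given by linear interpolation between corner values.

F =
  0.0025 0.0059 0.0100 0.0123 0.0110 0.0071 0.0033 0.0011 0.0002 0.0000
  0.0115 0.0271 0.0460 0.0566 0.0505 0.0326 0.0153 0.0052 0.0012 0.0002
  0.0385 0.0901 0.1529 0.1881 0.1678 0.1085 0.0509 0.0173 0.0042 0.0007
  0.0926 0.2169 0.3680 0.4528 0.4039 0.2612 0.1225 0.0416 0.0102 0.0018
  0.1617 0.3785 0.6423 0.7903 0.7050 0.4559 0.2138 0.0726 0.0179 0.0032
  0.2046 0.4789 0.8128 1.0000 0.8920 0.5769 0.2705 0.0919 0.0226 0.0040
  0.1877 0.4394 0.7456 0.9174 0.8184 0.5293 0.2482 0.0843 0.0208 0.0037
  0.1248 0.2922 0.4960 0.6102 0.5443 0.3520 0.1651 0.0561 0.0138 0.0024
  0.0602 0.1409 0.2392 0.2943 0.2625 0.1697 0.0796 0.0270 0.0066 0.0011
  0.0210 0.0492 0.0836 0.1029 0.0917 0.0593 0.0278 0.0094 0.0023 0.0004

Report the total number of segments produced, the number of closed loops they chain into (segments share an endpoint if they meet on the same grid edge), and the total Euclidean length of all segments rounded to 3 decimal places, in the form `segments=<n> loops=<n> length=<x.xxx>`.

segments=20 loops=1 length=16.709

cell (2,1): code 0100 → (2.814,2.000)–(3.000,1.735)
cell (2,2): code 1100 → (2.529,3.000)–(2.814,2.000)
cell (2,3): code 1100 → (2.679,4.000)–(2.529,3.000)
cell (2,4): code 1000 → (3.000,4.532)–(2.679,4.000)
cell (3,0): code 0100 → (3.688,1.000)–(4.000,0.767)
cell (3,1): code 1110 → (3.000,1.735)–(3.688,1.000)
cell (3,4): code 1101 → (3.343,5.000)–(3.000,4.532)
cell (3,5): code 1000 → (4.000,5.528)–(3.343,5.000)
cell (4,0): code 0110 → (4.000,0.767)–(5.000,0.450)
cell (4,5): code 1001 → (5.000,5.812)–(4.000,5.528)
cell (5,0): code 0110 → (5.000,0.450)–(6.000,0.557)
cell (5,5): code 1001 → (6.000,5.716)–(5.000,5.812)
cell (6,0): code 0010 → (6.000,0.557)–(6.757,1.000)
cell (6,1): code 0111 → (6.757,1.000)–(7.000,1.176)
cell (6,5): code 1001 → (7.000,5.128)–(6.000,5.716)
cell (7,1): code 0010 → (7.000,1.176)–(7.654,2.000)
cell (7,2): code 0011 → (7.654,2.000)–(7.893,3.000)
cell (7,3): code 0011 → (7.893,3.000)–(7.768,4.000)
cell (7,4): code 0011 → (7.768,4.000)–(7.132,5.000)
cell (7,5): code 0001 → (7.132,5.000)–(7.000,5.128)
total: 20 segments, chained into 1 closed loop(s), length Σ = 16.709004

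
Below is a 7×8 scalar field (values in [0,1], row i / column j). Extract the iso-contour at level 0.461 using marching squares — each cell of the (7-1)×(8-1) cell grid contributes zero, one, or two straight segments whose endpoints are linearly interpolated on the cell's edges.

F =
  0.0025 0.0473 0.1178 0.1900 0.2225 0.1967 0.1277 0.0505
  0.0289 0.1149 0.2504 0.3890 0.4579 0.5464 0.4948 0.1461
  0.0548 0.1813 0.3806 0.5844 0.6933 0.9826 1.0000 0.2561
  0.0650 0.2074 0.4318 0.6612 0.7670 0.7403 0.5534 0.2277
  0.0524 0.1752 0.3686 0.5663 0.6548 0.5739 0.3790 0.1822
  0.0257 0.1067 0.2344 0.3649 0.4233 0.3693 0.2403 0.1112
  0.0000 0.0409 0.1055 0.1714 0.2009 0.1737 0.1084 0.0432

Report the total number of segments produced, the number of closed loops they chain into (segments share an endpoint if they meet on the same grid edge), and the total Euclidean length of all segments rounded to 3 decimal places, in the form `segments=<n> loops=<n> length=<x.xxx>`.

segments=16 loops=1 length=13.345

cell (0,4): code 0100 → (0.756,5.000)–(1.000,4.035)
cell (0,5): code 1100 → (0.908,6.000)–(0.756,5.000)
cell (0,6): code 1000 → (1.000,6.097)–(0.908,6.000)
cell (1,2): code 0100 → (1.368,3.000)–(2.000,2.395)
cell (1,3): code 1100 → (1.013,4.000)–(1.368,3.000)
cell (1,4): code 1110 → (1.000,4.035)–(1.013,4.000)
cell (1,6): code 1001 → (2.000,6.725)–(1.000,6.097)
cell (2,2): code 0110 → (2.000,2.395)–(3.000,2.127)
cell (2,6): code 1001 → (3.000,6.284)–(2.000,6.725)
cell (3,2): code 0110 → (3.000,2.127)–(4.000,2.467)
cell (3,5): code 1011 → (4.000,5.579)–(3.530,6.000)
cell (3,6): code 0001 → (3.530,6.000)–(3.000,6.284)
cell (4,2): code 0010 → (4.000,2.467)–(4.523,3.000)
cell (4,3): code 0011 → (4.523,3.000)–(4.837,4.000)
cell (4,4): code 0011 → (4.837,4.000)–(4.552,5.000)
cell (4,5): code 0001 → (4.552,5.000)–(4.000,5.579)
total: 16 segments, chained into 1 closed loop(s), length Σ = 13.345466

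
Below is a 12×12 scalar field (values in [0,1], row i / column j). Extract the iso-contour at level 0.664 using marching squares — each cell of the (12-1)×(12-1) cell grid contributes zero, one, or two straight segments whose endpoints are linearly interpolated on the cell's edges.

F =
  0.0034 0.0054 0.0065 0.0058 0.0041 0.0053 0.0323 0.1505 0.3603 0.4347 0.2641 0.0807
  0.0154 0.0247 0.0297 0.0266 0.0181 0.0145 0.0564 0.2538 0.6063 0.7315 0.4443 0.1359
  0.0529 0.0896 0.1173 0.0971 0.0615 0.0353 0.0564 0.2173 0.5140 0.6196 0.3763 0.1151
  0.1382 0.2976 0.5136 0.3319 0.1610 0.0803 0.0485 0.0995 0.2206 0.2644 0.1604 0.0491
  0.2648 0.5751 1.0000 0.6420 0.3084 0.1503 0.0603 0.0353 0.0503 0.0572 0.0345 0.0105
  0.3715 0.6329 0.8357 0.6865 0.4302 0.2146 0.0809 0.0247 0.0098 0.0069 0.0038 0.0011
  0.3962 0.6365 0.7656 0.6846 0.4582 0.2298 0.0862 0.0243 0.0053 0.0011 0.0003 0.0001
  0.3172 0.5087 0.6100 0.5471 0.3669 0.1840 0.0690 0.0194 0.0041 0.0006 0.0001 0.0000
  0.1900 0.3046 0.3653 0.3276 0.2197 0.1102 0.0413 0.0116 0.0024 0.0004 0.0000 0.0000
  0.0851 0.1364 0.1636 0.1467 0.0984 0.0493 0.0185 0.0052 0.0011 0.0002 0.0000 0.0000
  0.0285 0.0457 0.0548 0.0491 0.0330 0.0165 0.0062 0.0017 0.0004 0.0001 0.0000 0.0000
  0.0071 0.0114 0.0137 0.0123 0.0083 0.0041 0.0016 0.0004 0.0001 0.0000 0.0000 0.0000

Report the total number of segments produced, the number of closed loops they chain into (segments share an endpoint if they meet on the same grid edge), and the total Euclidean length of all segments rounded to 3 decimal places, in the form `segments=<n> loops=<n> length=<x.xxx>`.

cell (0,8): code 0100 → (0.773,9.000)–(1.000,8.461)
cell (0,9): code 1000 → (1.000,9.235)–(0.773,9.000)
cell (1,8): code 0010 → (1.000,8.461)–(1.603,9.000)
cell (1,9): code 0001 → (1.603,9.000)–(1.000,9.235)
cell (3,1): code 0100 → (3.309,2.000)–(4.000,1.209)
cell (3,2): code 1000 → (4.000,2.939)–(3.309,2.000)
cell (4,1): code 0110 → (4.000,1.209)–(5.000,1.153)
cell (4,2): code 1101 → (4.494,3.000)–(4.000,2.939)
cell (4,3): code 1000 → (5.000,3.088)–(4.494,3.000)
cell (5,1): code 0110 → (5.000,1.153)–(6.000,1.213)
cell (5,3): code 1001 → (6.000,3.091)–(5.000,3.088)
cell (6,1): code 0010 → (6.000,1.213)–(6.653,2.000)
cell (6,2): code 0011 → (6.653,2.000)–(6.150,3.000)
cell (6,3): code 0001 → (6.150,3.000)–(6.000,3.091)
total: 14 segments, chained into 2 closed loop(s), length Σ = 10.916011

segments=14 loops=2 length=10.916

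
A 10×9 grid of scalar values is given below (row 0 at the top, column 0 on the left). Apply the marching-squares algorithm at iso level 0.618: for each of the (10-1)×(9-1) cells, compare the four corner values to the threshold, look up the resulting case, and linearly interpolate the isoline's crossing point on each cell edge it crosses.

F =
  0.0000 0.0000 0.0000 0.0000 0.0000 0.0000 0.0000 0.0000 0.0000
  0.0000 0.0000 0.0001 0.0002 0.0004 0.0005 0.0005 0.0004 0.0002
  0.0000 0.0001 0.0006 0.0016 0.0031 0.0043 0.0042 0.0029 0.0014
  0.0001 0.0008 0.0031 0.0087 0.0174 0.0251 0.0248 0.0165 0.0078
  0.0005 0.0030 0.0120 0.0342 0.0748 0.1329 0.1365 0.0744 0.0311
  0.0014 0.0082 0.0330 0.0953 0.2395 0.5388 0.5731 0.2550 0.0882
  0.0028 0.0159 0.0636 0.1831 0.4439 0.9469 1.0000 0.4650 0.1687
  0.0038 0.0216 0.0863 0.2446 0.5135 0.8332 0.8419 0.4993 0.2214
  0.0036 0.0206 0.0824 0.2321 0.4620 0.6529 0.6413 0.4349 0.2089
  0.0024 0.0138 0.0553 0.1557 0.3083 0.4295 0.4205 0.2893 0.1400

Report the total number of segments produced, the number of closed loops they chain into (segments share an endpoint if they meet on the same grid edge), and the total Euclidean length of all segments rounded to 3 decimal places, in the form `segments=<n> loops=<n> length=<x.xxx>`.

segments=10 loops=1 length=8.835

cell (5,4): code 0100 → (5.194,5.000)–(6.000,4.346)
cell (5,5): code 1100 → (5.105,6.000)–(5.194,5.000)
cell (5,6): code 1000 → (6.000,6.714)–(5.105,6.000)
cell (6,4): code 0110 → (6.000,4.346)–(7.000,4.327)
cell (6,6): code 1001 → (7.000,6.654)–(6.000,6.714)
cell (7,4): code 0110 → (7.000,4.327)–(8.000,4.817)
cell (7,6): code 1001 → (8.000,6.113)–(7.000,6.654)
cell (8,4): code 0010 → (8.000,4.817)–(8.156,5.000)
cell (8,5): code 0011 → (8.156,5.000)–(8.106,6.000)
cell (8,6): code 0001 → (8.106,6.000)–(8.000,6.113)
total: 10 segments, chained into 1 closed loop(s), length Σ = 8.835379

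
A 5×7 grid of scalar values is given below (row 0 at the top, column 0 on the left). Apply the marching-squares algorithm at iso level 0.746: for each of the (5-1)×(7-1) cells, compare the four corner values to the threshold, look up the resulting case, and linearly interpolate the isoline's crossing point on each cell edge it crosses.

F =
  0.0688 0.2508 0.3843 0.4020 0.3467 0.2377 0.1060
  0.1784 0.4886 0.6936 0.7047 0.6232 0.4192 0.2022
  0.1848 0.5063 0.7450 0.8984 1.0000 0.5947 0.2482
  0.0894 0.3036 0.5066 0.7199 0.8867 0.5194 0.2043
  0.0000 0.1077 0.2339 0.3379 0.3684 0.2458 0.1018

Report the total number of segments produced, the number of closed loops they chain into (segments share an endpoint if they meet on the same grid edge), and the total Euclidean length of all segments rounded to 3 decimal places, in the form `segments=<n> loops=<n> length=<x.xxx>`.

segments=8 loops=1 length=7.103

cell (1,2): code 0100 → (1.213,3.000)–(2.000,2.007)
cell (1,3): code 1100 → (1.326,4.000)–(1.213,3.000)
cell (1,4): code 1000 → (2.000,4.627)–(1.326,4.000)
cell (2,2): code 0010 → (2.000,2.007)–(2.854,3.000)
cell (2,3): code 0111 → (2.854,3.000)–(3.000,3.156)
cell (2,4): code 1001 → (3.000,4.383)–(2.000,4.627)
cell (3,3): code 0010 → (3.000,3.156)–(3.271,4.000)
cell (3,4): code 0001 → (3.271,4.000)–(3.000,4.383)
total: 8 segments, chained into 1 closed loop(s), length Σ = 7.103018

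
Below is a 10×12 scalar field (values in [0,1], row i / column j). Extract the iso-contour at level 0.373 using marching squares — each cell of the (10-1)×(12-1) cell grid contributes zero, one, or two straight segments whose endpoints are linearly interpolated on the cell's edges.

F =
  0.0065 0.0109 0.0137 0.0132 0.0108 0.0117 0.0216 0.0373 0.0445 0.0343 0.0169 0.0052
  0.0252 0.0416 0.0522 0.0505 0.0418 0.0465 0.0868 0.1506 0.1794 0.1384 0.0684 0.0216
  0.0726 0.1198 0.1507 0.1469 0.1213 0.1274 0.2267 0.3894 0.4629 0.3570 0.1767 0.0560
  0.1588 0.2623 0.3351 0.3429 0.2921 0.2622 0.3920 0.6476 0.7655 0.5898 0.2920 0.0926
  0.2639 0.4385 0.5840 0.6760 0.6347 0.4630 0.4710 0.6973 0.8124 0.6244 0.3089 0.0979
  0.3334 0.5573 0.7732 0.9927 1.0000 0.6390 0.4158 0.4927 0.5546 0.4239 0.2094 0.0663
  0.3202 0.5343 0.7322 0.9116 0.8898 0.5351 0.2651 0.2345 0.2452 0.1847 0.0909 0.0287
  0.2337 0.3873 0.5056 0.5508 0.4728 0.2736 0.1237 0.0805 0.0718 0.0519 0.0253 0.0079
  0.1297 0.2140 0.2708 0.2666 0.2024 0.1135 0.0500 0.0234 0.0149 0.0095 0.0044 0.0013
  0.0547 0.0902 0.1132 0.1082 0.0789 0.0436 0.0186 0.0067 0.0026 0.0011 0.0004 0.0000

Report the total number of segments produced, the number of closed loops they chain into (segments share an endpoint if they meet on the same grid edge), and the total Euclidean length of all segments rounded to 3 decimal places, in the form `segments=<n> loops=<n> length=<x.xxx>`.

segments=30 loops=1 length=25.624

cell (1,6): code 0100 → (1.931,7.000)–(2.000,6.899)
cell (1,7): code 1100 → (1.683,8.000)–(1.931,7.000)
cell (1,8): code 1000 → (2.000,8.849)–(1.683,8.000)
cell (2,5): code 0100 → (2.885,6.000)–(3.000,5.854)
cell (2,6): code 1110 → (2.000,6.899)–(2.885,6.000)
cell (2,8): code 1101 → (2.069,9.000)–(2.000,8.849)
cell (2,9): code 1000 → (3.000,9.728)–(2.069,9.000)
cell (3,0): code 0100 → (3.628,1.000)–(4.000,0.625)
cell (3,1): code 1100 → (3.152,2.000)–(3.628,1.000)
cell (3,2): code 1100 → (3.090,3.000)–(3.152,2.000)
cell (3,3): code 1100 → (3.236,4.000)–(3.090,3.000)
cell (3,4): code 1100 → (3.552,5.000)–(3.236,4.000)
cell (3,5): code 1110 → (3.000,5.854)–(3.552,5.000)
cell (3,9): code 1001 → (4.000,9.797)–(3.000,9.728)
cell (4,0): code 0110 → (4.000,0.625)–(5.000,0.177)
cell (4,9): code 1001 → (5.000,9.237)–(4.000,9.797)
cell (5,0): code 0110 → (5.000,0.177)–(6.000,0.247)
cell (5,5): code 1011 → (6.000,5.600)–(5.284,6.000)
cell (5,6): code 0011 → (5.284,6.000)–(5.464,7.000)
cell (5,7): code 0011 → (5.464,7.000)–(5.587,8.000)
cell (5,8): code 0011 → (5.587,8.000)–(5.213,9.000)
cell (5,9): code 0001 → (5.213,9.000)–(5.000,9.237)
cell (6,0): code 0110 → (6.000,0.247)–(7.000,0.907)
cell (6,4): code 1011 → (7.000,4.501)–(6.620,5.000)
cell (6,5): code 0001 → (6.620,5.000)–(6.000,5.600)
cell (7,0): code 0010 → (7.000,0.907)–(7.083,1.000)
cell (7,1): code 0011 → (7.083,1.000)–(7.565,2.000)
cell (7,2): code 0011 → (7.565,2.000)–(7.626,3.000)
cell (7,3): code 0011 → (7.626,3.000)–(7.369,4.000)
cell (7,4): code 0001 → (7.369,4.000)–(7.000,4.501)
total: 30 segments, chained into 1 closed loop(s), length Σ = 25.623734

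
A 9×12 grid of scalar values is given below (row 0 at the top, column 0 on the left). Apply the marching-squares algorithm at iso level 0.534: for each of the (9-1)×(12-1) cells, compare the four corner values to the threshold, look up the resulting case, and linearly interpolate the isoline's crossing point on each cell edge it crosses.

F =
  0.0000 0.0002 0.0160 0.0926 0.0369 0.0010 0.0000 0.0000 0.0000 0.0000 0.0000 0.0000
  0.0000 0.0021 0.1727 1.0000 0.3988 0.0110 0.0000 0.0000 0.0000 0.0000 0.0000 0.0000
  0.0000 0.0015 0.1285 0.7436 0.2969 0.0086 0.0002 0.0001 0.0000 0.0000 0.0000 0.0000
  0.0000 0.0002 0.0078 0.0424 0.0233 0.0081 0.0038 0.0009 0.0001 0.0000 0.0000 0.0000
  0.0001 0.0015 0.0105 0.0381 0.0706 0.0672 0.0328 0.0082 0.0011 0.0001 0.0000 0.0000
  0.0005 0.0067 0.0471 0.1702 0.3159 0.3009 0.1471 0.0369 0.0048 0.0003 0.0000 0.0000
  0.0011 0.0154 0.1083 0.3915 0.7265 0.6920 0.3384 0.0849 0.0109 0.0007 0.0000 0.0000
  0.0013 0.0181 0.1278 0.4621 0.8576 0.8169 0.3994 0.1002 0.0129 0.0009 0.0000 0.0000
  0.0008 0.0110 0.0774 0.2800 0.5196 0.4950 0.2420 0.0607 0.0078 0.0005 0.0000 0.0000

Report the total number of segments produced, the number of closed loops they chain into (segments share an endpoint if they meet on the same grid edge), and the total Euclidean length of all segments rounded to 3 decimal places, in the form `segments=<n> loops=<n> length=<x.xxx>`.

cell (0,2): code 0100 → (0.486,3.000)–(1.000,2.437)
cell (0,3): code 1000 → (1.000,3.775)–(0.486,3.000)
cell (1,2): code 0110 → (1.000,2.437)–(2.000,2.659)
cell (1,3): code 1001 → (2.000,3.469)–(1.000,3.775)
cell (2,2): code 0010 → (2.000,2.659)–(2.299,3.000)
cell (2,3): code 0001 → (2.299,3.000)–(2.000,3.469)
cell (5,3): code 0100 → (5.531,4.000)–(6.000,3.425)
cell (5,4): code 1100 → (5.596,5.000)–(5.531,4.000)
cell (5,5): code 1000 → (6.000,5.447)–(5.596,5.000)
cell (6,3): code 0110 → (6.000,3.425)–(7.000,3.182)
cell (6,5): code 1001 → (7.000,5.678)–(6.000,5.447)
cell (7,3): code 0010 → (7.000,3.182)–(7.957,4.000)
cell (7,4): code 0011 → (7.957,4.000)–(7.879,5.000)
cell (7,5): code 0001 → (7.879,5.000)–(7.000,5.678)
total: 14 segments, chained into 2 closed loop(s), length Σ = 12.545711

segments=14 loops=2 length=12.546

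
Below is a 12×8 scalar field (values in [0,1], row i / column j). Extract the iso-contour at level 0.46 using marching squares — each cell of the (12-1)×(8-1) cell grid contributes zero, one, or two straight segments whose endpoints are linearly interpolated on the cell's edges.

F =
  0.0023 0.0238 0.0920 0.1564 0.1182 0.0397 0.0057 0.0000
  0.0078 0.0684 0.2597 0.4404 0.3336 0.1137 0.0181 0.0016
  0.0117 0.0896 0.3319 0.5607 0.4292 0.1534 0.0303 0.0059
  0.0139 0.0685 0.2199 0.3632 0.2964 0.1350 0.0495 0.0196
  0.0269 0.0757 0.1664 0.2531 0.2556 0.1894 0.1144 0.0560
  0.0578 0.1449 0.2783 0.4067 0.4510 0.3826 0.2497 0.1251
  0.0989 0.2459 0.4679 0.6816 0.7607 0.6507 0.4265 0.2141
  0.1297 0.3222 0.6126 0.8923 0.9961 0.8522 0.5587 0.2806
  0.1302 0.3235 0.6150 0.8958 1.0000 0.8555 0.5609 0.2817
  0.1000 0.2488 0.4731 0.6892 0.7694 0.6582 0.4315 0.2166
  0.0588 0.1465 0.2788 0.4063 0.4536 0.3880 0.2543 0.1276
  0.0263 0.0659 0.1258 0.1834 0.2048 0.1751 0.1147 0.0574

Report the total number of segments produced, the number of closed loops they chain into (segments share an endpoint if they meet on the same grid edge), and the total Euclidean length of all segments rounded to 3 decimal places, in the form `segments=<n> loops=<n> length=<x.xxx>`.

cell (1,2): code 0100 → (1.163,3.000)–(2.000,2.560)
cell (1,3): code 1000 → (2.000,3.766)–(1.163,3.000)
cell (2,2): code 0010 → (2.000,2.560)–(2.510,3.000)
cell (2,3): code 0001 → (2.510,3.000)–(2.000,3.766)
cell (5,1): code 0100 → (5.958,2.000)–(6.000,1.964)
cell (5,2): code 1100 → (5.194,3.000)–(5.958,2.000)
cell (5,3): code 1100 → (5.029,4.000)–(5.194,3.000)
cell (5,4): code 1100 → (5.289,5.000)–(5.029,4.000)
cell (5,5): code 1000 → (6.000,5.851)–(5.289,5.000)
cell (6,1): code 0110 → (6.000,1.964)–(7.000,1.475)
cell (6,5): code 1101 → (6.253,6.000)–(6.000,5.851)
cell (6,6): code 1000 → (7.000,6.355)–(6.253,6.000)
cell (7,1): code 0110 → (7.000,1.475)–(8.000,1.468)
cell (7,6): code 1001 → (8.000,6.361)–(7.000,6.355)
cell (8,1): code 0110 → (8.000,1.468)–(9.000,1.942)
cell (8,5): code 1011 → (9.000,5.874)–(8.780,6.000)
cell (8,6): code 0001 → (8.780,6.000)–(8.000,6.361)
cell (9,1): code 0010 → (9.000,1.942)–(9.067,2.000)
cell (9,2): code 0011 → (9.067,2.000)–(9.810,3.000)
cell (9,3): code 0011 → (9.810,3.000)–(9.980,4.000)
cell (9,4): code 0011 → (9.980,4.000)–(9.734,5.000)
cell (9,5): code 0001 → (9.734,5.000)–(9.000,5.874)
total: 22 segments, chained into 2 closed loop(s), length Σ = 19.116820

segments=22 loops=2 length=19.117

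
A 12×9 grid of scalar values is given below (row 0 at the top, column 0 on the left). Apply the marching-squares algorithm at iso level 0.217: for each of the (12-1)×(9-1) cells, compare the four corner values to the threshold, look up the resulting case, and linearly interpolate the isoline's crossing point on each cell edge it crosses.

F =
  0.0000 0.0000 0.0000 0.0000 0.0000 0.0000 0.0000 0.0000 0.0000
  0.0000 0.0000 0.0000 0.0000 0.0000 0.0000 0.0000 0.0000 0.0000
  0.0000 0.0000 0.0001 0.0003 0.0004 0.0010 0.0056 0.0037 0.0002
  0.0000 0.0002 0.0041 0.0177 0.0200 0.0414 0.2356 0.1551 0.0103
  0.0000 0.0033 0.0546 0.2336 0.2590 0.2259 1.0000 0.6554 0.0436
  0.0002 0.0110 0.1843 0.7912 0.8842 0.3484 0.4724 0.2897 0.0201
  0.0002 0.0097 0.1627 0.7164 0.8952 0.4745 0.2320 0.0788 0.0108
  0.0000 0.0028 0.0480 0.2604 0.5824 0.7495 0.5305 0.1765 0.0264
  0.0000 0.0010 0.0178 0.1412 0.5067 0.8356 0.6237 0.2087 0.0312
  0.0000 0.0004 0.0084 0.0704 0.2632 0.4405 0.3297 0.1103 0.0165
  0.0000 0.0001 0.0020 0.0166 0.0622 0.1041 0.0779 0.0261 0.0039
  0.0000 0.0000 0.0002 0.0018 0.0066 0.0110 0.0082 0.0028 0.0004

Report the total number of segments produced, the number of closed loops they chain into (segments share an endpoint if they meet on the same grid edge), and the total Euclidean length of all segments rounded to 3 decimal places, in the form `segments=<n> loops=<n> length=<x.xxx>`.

segments=24 loops=1 length=20.647

cell (2,5): code 0100 → (2.919,6.000)–(3.000,5.904)
cell (2,6): code 1000 → (3.000,6.231)–(2.919,6.000)
cell (3,2): code 0100 → (3.923,3.000)–(4.000,2.907)
cell (3,3): code 1100 → (3.824,4.000)–(3.923,3.000)
cell (3,4): code 1100 → (3.952,5.000)–(3.824,4.000)
cell (3,5): code 1110 → (3.000,5.904)–(3.952,5.000)
cell (3,6): code 1101 → (3.124,7.000)–(3.000,6.231)
cell (3,7): code 1000 → (4.000,7.717)–(3.124,7.000)
cell (4,2): code 0110 → (4.000,2.907)–(5.000,2.054)
cell (4,7): code 1001 → (5.000,7.270)–(4.000,7.717)
cell (5,2): code 0110 → (5.000,2.054)–(6.000,2.098)
cell (5,6): code 1011 → (6.000,6.098)–(5.345,7.000)
cell (5,7): code 0001 → (5.345,7.000)–(5.000,7.270)
cell (6,2): code 0110 → (6.000,2.098)–(7.000,2.796)
cell (6,6): code 1001 → (7.000,6.886)–(6.000,6.098)
cell (7,2): code 0010 → (7.000,2.796)–(7.364,3.000)
cell (7,3): code 0111 → (7.364,3.000)–(8.000,3.207)
cell (7,6): code 1001 → (8.000,6.980)–(7.000,6.886)
cell (8,3): code 0110 → (8.000,3.207)–(9.000,3.760)
cell (8,6): code 1001 → (9.000,6.514)–(8.000,6.980)
cell (9,3): code 0010 → (9.000,3.760)–(9.230,4.000)
cell (9,4): code 0011 → (9.230,4.000)–(9.664,5.000)
cell (9,5): code 0011 → (9.664,5.000)–(9.448,6.000)
cell (9,6): code 0001 → (9.448,6.000)–(9.000,6.514)
total: 24 segments, chained into 1 closed loop(s), length Σ = 20.646844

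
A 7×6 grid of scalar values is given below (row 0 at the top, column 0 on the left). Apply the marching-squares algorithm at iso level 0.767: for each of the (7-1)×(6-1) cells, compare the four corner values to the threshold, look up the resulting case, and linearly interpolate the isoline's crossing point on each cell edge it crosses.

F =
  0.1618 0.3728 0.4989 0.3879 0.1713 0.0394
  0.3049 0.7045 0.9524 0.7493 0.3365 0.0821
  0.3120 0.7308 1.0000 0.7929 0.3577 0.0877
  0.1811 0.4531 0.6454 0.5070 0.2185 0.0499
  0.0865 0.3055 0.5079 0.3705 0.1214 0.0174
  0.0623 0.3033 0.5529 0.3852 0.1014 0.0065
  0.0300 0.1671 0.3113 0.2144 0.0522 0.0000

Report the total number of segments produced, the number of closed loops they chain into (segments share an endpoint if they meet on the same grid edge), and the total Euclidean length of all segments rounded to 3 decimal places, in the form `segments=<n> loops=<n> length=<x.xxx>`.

segments=8 loops=1 length=6.216

cell (0,1): code 0100 → (0.591,2.000)–(1.000,1.252)
cell (0,2): code 1000 → (1.000,2.913)–(0.591,2.000)
cell (1,1): code 0110 → (1.000,1.252)–(2.000,1.134)
cell (1,2): code 1101 → (1.406,3.000)–(1.000,2.913)
cell (1,3): code 1000 → (2.000,3.060)–(1.406,3.000)
cell (2,1): code 0010 → (2.000,1.134)–(2.657,2.000)
cell (2,2): code 0011 → (2.657,2.000)–(2.091,3.000)
cell (2,3): code 0001 → (2.091,3.000)–(2.000,3.060)
total: 8 segments, chained into 1 closed loop(s), length Σ = 6.216047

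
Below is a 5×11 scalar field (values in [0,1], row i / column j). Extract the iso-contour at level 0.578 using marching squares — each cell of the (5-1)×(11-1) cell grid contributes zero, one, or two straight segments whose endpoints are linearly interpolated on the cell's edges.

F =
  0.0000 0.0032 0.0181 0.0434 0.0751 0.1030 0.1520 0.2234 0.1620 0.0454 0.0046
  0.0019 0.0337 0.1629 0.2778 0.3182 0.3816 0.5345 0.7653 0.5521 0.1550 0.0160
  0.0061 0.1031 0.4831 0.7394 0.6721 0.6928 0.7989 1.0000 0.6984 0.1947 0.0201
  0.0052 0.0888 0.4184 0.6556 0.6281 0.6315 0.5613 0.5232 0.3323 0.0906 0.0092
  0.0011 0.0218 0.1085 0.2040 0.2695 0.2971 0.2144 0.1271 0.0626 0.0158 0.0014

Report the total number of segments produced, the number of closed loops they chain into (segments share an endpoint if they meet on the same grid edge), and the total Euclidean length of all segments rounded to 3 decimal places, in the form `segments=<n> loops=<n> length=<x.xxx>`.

cell (0,6): code 0100 → (0.654,7.000)–(1.000,6.188)
cell (0,7): code 1000 → (1.000,7.879)–(0.654,7.000)
cell (1,2): code 0100 → (1.650,3.000)–(2.000,2.370)
cell (1,3): code 1100 → (1.734,4.000)–(1.650,3.000)
cell (1,4): code 1100 → (1.631,5.000)–(1.734,4.000)
cell (1,5): code 1100 → (1.165,6.000)–(1.631,5.000)
cell (1,6): code 1110 → (1.000,6.188)–(1.165,6.000)
cell (1,7): code 1101 → (1.177,8.000)–(1.000,7.879)
cell (1,8): code 1000 → (2.000,8.239)–(1.177,8.000)
cell (2,2): code 0110 → (2.000,2.370)–(3.000,2.673)
cell (2,5): code 1011 → (3.000,5.762)–(2.930,6.000)
cell (2,6): code 0011 → (2.930,6.000)–(2.885,7.000)
cell (2,7): code 0011 → (2.885,7.000)–(2.329,8.000)
cell (2,8): code 0001 → (2.329,8.000)–(2.000,8.239)
cell (3,2): code 0010 → (3.000,2.673)–(3.172,3.000)
cell (3,3): code 0011 → (3.172,3.000)–(3.140,4.000)
cell (3,4): code 0011 → (3.140,4.000)–(3.160,5.000)
cell (3,5): code 0001 → (3.160,5.000)–(3.000,5.762)
total: 18 segments, chained into 1 closed loop(s), length Σ = 13.974204

segments=18 loops=1 length=13.974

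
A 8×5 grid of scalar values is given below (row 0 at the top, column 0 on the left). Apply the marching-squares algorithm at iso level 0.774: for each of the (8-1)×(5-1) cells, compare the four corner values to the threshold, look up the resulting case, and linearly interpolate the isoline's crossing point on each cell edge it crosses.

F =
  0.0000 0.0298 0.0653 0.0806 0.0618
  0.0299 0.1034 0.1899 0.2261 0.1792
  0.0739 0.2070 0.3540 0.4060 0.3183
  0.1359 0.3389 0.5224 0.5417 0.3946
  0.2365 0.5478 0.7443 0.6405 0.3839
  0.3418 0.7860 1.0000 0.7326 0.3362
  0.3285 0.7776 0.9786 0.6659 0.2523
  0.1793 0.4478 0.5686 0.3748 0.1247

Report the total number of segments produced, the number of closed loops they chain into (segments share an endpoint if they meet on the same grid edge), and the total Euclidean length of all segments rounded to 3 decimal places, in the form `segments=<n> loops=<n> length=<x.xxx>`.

segments=8 loops=1 length=6.549

cell (4,0): code 0100 → (4.950,1.000)–(5.000,0.973)
cell (4,1): code 1100 → (4.116,2.000)–(4.950,1.000)
cell (4,2): code 1000 → (5.000,2.845)–(4.116,2.000)
cell (5,0): code 0110 → (5.000,0.973)–(6.000,0.992)
cell (5,2): code 1001 → (6.000,2.654)–(5.000,2.845)
cell (6,0): code 0010 → (6.000,0.992)–(6.011,1.000)
cell (6,1): code 0011 → (6.011,1.000)–(6.499,2.000)
cell (6,2): code 0001 → (6.499,2.000)–(6.000,2.654)
total: 8 segments, chained into 1 closed loop(s), length Σ = 6.549297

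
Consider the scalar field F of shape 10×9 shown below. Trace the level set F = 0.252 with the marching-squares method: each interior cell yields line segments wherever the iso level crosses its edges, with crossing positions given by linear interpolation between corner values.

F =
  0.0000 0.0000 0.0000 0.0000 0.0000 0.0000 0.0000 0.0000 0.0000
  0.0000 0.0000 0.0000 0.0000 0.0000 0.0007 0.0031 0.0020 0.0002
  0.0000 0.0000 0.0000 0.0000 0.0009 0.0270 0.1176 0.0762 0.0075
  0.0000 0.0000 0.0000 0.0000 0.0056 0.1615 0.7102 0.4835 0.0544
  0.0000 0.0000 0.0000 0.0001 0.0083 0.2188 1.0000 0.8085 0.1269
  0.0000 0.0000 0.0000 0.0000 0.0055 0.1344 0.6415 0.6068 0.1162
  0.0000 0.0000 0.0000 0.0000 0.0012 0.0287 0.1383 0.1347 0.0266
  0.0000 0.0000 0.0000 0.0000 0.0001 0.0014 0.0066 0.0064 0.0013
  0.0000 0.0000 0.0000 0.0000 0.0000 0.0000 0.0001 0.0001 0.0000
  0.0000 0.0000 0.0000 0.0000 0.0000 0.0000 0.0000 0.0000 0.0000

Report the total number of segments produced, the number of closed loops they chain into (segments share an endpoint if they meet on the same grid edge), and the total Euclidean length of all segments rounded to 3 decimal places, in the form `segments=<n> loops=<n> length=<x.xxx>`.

cell (2,5): code 0100 → (2.227,6.000)–(3.000,5.165)
cell (2,6): code 1100 → (2.432,7.000)–(2.227,6.000)
cell (2,7): code 1000 → (3.000,7.540)–(2.432,7.000)
cell (3,5): code 0110 → (3.000,5.165)–(4.000,5.042)
cell (3,7): code 1001 → (4.000,7.816)–(3.000,7.540)
cell (4,5): code 0110 → (4.000,5.042)–(5.000,5.232)
cell (4,7): code 1001 → (5.000,7.723)–(4.000,7.816)
cell (5,5): code 0010 → (5.000,5.232)–(5.774,6.000)
cell (5,6): code 0011 → (5.774,6.000)–(5.752,7.000)
cell (5,7): code 0001 → (5.752,7.000)–(5.000,7.723)
total: 10 segments, chained into 1 closed loop(s), length Σ = 10.143409

segments=10 loops=1 length=10.143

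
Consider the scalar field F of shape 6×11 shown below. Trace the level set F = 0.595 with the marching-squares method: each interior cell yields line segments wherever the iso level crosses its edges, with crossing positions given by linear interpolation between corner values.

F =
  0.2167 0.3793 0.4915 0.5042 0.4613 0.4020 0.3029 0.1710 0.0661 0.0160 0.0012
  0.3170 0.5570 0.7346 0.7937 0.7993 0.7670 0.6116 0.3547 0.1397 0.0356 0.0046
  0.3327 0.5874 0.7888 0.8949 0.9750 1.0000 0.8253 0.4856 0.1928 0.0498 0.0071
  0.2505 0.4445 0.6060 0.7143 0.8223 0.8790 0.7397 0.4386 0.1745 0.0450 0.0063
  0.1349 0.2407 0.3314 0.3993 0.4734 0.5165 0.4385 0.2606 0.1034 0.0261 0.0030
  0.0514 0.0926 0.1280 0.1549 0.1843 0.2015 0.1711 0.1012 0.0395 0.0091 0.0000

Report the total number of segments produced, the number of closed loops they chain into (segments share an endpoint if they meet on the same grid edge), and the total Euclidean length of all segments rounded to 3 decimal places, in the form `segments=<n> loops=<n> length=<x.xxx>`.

cell (0,1): code 0100 → (0.426,2.000)–(1.000,1.214)
cell (0,2): code 1100 → (0.314,3.000)–(0.426,2.000)
cell (0,3): code 1100 → (0.396,4.000)–(0.314,3.000)
cell (0,4): code 1100 → (0.529,5.000)–(0.396,4.000)
cell (0,5): code 1100 → (0.946,6.000)–(0.529,5.000)
cell (0,6): code 1000 → (1.000,6.065)–(0.946,6.000)
cell (1,1): code 0110 → (1.000,1.214)–(2.000,1.038)
cell (1,6): code 1001 → (2.000,6.678)–(1.000,6.065)
cell (2,1): code 0110 → (2.000,1.038)–(3.000,1.932)
cell (2,6): code 1001 → (3.000,6.481)–(2.000,6.678)
cell (3,1): code 0010 → (3.000,1.932)–(3.040,2.000)
cell (3,2): code 0011 → (3.040,2.000)–(3.379,3.000)
cell (3,3): code 0011 → (3.379,3.000)–(3.651,4.000)
cell (3,4): code 0011 → (3.651,4.000)–(3.783,5.000)
cell (3,5): code 0011 → (3.783,5.000)–(3.480,6.000)
cell (3,6): code 0001 → (3.480,6.000)–(3.000,6.481)
total: 16 segments, chained into 1 closed loop(s), length Σ = 14.613307

segments=16 loops=1 length=14.613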